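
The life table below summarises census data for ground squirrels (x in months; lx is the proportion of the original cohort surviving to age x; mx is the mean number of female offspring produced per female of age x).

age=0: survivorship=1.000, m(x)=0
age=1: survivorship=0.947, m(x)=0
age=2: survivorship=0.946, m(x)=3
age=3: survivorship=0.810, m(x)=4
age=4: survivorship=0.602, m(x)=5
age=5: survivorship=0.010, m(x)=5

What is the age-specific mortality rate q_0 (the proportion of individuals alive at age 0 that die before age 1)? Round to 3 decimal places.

0.053

q_0 = (l_0 − l_1) / l_0 = (1 − 0.947) / 1
     = 0.053 / 1 = 0.053 → 0.053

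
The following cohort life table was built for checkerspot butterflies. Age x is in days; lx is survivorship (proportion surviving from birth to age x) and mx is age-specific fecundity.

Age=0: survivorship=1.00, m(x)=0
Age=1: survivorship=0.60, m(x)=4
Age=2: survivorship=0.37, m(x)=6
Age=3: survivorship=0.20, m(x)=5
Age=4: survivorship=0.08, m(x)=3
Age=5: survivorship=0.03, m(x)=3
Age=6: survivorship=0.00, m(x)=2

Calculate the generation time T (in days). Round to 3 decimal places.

lx·mx: 0, 2.4, 2.22, 1, 0.24, 0.09, 0 → R0 = 5.95
x·lx·mx: 0, 2.4, 4.44, 3, 0.96, 0.45, 0 → Σ = 11.25
T = 11.25 / 5.95 = 1.890756… → 1.891

1.891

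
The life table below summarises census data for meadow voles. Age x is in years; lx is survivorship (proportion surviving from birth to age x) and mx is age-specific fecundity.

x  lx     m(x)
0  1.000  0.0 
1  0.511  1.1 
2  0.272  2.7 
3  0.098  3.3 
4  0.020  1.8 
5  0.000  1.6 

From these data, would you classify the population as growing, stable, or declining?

R0 = Σ lx·mx = 0 + 0.5621 + 0.7344 + 0.3234 + 0.036 + 0 = 1.6559
R0 > 1, so the population is growing.

growing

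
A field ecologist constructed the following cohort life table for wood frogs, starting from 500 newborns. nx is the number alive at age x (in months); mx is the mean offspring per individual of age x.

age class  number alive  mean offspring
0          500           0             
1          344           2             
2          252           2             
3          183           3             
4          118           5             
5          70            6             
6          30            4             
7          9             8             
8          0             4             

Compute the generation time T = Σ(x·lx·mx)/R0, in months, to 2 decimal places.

3.07

lx = nx/n0 = nx/500: 1, 0.688, 0.504, 0.366, 0.236, 0.14, 0.06, 0.018, 0
lx·mx: 0, 1.376, 1.008, 1.098, 1.18, 0.84, 0.24, 0.144, 0 → R0 = 5.886
x·lx·mx: 0, 1.376, 2.016, 3.294, 4.72, 4.2, 1.44, 1.008, 0 → Σ = 18.054
T = 18.054 / 5.886 = 3.067278… → 3.07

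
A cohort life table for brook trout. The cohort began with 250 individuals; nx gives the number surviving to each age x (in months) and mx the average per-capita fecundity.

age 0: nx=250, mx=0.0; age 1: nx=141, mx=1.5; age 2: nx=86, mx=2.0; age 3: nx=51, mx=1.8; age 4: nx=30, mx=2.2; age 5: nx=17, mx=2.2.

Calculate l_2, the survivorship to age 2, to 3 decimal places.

0.344

l_2 = n_2/n_0 = 86/250 = 0.344 → 0.344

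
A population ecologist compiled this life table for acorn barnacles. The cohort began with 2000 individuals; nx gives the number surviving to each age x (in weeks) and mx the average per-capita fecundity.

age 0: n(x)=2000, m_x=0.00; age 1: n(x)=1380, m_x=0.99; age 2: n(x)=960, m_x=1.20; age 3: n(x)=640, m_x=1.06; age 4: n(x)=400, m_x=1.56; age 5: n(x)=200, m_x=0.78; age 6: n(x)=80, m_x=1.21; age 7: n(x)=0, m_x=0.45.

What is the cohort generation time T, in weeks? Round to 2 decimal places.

lx = nx/n0 = nx/2000: 1, 0.69, 0.48, 0.32, 0.2, 0.1, 0.04, 0
lx·mx: 0, 0.6831, 0.576, 0.3392, 0.312, 0.078, 0.0484, 0 → R0 = 2.0367
x·lx·mx: 0, 0.6831, 1.152, 1.0176, 1.248, 0.39, 0.2904, 0 → Σ = 4.7811
T = 4.7811 / 2.0367 = 2.347474… → 2.35

2.35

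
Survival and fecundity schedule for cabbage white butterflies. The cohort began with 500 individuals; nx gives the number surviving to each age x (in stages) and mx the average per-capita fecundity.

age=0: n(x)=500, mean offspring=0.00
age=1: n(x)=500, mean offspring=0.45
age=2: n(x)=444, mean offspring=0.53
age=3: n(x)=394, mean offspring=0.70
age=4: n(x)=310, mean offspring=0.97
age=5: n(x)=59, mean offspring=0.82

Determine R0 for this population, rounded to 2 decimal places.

lx = nx/n0 = nx/500: 1, 1, 0.888, 0.788, 0.62, 0.118
lx·mx by age: 0, 0.45, 0.47064, 0.5516, 0.6014, 0.09676
R0 = Σ lx·mx = 2.1704 → 2.17

2.17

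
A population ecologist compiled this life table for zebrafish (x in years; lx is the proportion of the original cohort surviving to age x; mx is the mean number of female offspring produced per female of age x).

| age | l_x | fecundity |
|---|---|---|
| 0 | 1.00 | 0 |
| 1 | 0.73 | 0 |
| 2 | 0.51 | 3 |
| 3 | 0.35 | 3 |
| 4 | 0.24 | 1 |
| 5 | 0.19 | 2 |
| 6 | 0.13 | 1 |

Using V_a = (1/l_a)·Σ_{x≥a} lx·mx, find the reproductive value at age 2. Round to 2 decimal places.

6.53

lx·mx for x ≥ 2: 1.53, 1.05, 0.24, 0.38, 0.13 → sum = 3.33
V_2 = 3.33 / l_2 = 3.33 / 0.51 = 6.529412… → 6.53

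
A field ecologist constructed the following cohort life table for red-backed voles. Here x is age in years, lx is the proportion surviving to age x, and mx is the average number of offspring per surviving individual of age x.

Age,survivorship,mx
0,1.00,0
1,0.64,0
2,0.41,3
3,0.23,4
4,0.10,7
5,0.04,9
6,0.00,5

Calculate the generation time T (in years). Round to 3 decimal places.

lx·mx: 0, 0, 1.23, 0.92, 0.7, 0.36, 0 → R0 = 3.21
x·lx·mx: 0, 0, 2.46, 2.76, 2.8, 1.8, 0 → Σ = 9.82
T = 9.82 / 3.21 = 3.05919… → 3.059

3.059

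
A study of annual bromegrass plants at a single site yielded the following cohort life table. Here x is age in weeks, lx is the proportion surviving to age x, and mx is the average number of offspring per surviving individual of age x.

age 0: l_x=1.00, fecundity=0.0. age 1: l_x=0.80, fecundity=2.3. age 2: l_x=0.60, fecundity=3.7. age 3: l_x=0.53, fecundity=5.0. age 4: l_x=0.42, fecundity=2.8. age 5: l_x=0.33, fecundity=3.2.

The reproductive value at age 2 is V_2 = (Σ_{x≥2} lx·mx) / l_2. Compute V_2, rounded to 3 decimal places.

11.837

lx·mx for x ≥ 2: 2.22, 2.65, 1.176, 1.056 → sum = 7.102
V_2 = 7.102 / l_2 = 7.102 / 0.6 = 11.836667… → 11.837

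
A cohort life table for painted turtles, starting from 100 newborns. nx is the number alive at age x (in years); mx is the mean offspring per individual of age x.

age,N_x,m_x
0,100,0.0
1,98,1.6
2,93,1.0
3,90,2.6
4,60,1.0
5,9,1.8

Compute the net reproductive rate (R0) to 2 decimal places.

lx = nx/n0 = nx/100: 1, 0.98, 0.93, 0.9, 0.6, 0.09
lx·mx by age: 0, 1.568, 0.93, 2.34, 0.6, 0.162
R0 = Σ lx·mx = 5.6 → 5.60

5.60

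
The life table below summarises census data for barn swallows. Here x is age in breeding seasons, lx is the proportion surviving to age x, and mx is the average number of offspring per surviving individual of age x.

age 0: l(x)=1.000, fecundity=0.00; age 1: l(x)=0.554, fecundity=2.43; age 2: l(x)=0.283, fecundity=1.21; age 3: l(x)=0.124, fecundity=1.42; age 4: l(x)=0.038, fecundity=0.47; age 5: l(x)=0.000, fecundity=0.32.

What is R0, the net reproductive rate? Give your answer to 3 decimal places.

1.883

lx·mx by age: 0, 1.34622, 0.34243, 0.17608, 0.01786, 0
R0 = Σ lx·mx = 1.88259 → 1.883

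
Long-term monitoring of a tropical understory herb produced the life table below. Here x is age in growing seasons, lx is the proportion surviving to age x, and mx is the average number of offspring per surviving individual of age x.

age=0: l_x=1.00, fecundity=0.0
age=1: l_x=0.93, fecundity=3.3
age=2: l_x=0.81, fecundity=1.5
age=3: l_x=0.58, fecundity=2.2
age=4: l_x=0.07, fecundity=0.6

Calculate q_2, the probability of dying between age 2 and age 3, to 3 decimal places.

0.284

q_2 = (l_2 − l_3) / l_2 = (0.81 − 0.58) / 0.81
     = 0.23 / 0.81 = 0.283951… → 0.284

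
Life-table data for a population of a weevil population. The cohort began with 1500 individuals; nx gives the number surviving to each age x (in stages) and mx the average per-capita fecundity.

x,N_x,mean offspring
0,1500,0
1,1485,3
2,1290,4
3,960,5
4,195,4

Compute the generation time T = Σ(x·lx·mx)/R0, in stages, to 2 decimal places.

2.13

lx = nx/n0 = nx/1500: 1, 0.99, 0.86, 0.64, 0.13
lx·mx: 0, 2.97, 3.44, 3.2, 0.52 → R0 = 10.13
x·lx·mx: 0, 2.97, 6.88, 9.6, 2.08 → Σ = 21.53
T = 21.53 / 10.13 = 2.12537… → 2.13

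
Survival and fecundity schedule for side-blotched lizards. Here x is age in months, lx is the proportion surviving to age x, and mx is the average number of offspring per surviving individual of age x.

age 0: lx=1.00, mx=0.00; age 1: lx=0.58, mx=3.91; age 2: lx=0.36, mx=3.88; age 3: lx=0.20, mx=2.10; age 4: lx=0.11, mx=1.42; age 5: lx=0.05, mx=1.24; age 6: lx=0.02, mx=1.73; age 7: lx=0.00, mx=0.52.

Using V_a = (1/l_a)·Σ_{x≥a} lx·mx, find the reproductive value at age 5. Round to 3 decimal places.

lx·mx for x ≥ 5: 0.062, 0.0346, 0 → sum = 0.0966
V_5 = 0.0966 / l_5 = 0.0966 / 0.05 = 1.932 → 1.932

1.932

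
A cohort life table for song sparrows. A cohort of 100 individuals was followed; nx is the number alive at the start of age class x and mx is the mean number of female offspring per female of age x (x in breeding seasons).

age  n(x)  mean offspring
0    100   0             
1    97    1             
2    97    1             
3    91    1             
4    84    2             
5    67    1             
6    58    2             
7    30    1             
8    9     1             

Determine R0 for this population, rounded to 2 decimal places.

6.75

lx = nx/n0 = nx/100: 1, 0.97, 0.97, 0.91, 0.84, 0.67, 0.58, 0.3, 0.09
lx·mx by age: 0, 0.97, 0.97, 0.91, 1.68, 0.67, 1.16, 0.3, 0.09
R0 = Σ lx·mx = 6.75 → 6.75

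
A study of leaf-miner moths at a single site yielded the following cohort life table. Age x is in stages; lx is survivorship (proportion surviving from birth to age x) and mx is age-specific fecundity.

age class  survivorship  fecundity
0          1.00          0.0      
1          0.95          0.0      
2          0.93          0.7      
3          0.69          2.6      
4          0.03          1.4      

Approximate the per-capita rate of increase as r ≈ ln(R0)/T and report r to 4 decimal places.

R0 = Σ lx·mx = 0 + 0 + 0.651 + 1.794 + 0.042 = 2.487
Σ x·lx·mx = 6.852; T = 6.852/2.487 = 2.75513…
r ≈ ln(R0)/T = ln(2.487)/2.75513… = 0.330684… → 0.3307

0.3307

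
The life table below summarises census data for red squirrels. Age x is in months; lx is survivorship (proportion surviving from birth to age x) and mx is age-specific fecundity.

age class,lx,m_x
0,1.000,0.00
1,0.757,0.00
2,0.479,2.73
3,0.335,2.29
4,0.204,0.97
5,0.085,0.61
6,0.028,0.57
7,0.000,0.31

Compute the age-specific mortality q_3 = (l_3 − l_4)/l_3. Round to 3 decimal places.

0.391

q_3 = (l_3 − l_4) / l_3 = (0.335 − 0.204) / 0.335
     = 0.131 / 0.335 = 0.391045… → 0.391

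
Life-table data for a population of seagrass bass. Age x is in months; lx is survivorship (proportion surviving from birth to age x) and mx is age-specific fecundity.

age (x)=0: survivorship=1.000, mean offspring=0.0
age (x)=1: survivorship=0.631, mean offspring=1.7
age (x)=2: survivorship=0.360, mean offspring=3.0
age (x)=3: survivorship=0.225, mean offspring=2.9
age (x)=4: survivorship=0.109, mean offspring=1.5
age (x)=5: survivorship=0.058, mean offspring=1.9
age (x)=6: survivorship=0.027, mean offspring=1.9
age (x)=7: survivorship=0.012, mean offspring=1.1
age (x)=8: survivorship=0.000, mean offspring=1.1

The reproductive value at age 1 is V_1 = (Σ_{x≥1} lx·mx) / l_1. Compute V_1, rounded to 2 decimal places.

lx·mx for x ≥ 1: 1.0727, 1.08, 0.6525, 0.1635, 0.1102, 0.0513, 0.0132, 0 → sum = 3.1434
V_1 = 3.1434 / l_1 = 3.1434 / 0.631 = 4.981616… → 4.98

4.98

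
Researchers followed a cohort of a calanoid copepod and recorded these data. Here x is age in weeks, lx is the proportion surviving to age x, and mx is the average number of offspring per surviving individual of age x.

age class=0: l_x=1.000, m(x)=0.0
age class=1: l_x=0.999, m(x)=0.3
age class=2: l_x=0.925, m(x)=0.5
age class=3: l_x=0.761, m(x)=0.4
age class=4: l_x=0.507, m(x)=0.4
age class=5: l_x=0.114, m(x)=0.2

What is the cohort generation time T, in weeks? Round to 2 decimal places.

2.37

lx·mx: 0, 0.2997, 0.4625, 0.3044, 0.2028, 0.0228 → R0 = 1.2922
x·lx·mx: 0, 0.2997, 0.925, 0.9132, 0.8112, 0.114 → Σ = 3.0631
T = 3.0631 / 1.2922 = 2.370453… → 2.37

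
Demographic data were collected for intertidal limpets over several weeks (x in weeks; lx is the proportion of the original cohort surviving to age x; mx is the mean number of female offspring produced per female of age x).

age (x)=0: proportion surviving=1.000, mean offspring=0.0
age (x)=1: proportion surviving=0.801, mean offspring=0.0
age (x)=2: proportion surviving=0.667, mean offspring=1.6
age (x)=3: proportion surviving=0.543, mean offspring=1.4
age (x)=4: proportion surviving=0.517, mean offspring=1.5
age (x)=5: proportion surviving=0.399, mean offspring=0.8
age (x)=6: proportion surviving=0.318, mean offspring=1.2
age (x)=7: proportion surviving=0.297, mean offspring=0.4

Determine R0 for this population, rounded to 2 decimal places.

lx·mx by age: 0, 0, 1.0672, 0.7602, 0.7755, 0.3192, 0.3816, 0.1188
R0 = Σ lx·mx = 3.4225 → 3.42

3.42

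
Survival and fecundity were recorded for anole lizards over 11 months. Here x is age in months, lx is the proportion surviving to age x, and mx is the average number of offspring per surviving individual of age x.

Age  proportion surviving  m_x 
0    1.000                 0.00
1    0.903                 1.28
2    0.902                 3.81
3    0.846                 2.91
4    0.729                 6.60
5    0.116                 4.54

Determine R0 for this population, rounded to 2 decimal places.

12.39

lx·mx by age: 0, 1.15584, 3.43662, 2.46186, 4.8114, 0.52664
R0 = Σ lx·mx = 12.39236 → 12.39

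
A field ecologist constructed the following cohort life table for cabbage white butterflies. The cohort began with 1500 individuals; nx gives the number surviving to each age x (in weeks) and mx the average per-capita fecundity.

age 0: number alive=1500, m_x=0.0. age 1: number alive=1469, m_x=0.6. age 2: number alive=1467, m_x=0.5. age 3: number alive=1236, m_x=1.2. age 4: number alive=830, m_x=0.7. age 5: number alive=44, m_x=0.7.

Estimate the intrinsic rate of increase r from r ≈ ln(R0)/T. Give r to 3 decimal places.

lx = nx/n0 = nx/1500: 1, 0.97933…, 0.978, 0.824, 0.55333…, 0.02933…
R0 = Σ lx·mx = 0 + 0.5876… + 0.489 + 0.9888 + 0.38733… + 0.02053… = 2.473267…
Σ x·lx·mx = 6.184…; T = 6.184…/2.473267… = 2.50034…
r ≈ ln(R0)/T = ln(2.473267…)/2.50034… = 0.36217… → 0.362

0.362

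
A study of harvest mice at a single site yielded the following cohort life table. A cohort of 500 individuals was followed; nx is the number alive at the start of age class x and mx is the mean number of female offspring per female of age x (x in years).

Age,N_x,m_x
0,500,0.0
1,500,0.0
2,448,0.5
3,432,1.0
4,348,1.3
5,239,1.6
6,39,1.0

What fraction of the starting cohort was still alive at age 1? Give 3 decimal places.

l_1 = n_1/n_0 = 500/500 = 1 → 1.000

1.000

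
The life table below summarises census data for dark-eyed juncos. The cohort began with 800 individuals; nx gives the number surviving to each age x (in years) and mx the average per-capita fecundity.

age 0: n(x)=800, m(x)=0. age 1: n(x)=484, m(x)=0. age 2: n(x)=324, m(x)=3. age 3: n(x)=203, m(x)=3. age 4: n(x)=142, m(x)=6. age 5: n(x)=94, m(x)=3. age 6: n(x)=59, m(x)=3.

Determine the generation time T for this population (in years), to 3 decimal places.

lx = nx/n0 = nx/800: 1, 0.605, 0.405, 0.25375, 0.1775, 0.1175, 0.07375
lx·mx: 0, 0, 1.215, 0.76125, 1.065, 0.3525, 0.22125 → R0 = 3.615
x·lx·mx: 0, 0, 2.43, 2.28375, 4.26, 1.7625, 1.3275 → Σ = 12.06375
T = 12.06375 / 3.615 = 3.337137… → 3.337

3.337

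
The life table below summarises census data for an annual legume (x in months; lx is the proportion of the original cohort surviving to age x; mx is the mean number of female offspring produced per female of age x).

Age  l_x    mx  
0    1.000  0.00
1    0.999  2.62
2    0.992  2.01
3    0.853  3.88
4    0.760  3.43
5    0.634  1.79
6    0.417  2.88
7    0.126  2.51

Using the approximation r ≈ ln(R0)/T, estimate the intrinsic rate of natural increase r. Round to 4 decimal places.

0.8081

R0 = Σ lx·mx = 0 + 2.61738 + 1.99392 + 3.30964 + 2.6068 + 1.13486 + 1.20096 + 0.31626 = 13.17982
Σ x·lx·mx = 42.05522; T = 42.05522/13.17982 = 3.19088…
r ≈ ln(R0)/T = ln(13.17982)/3.19088… = 0.808143… → 0.8081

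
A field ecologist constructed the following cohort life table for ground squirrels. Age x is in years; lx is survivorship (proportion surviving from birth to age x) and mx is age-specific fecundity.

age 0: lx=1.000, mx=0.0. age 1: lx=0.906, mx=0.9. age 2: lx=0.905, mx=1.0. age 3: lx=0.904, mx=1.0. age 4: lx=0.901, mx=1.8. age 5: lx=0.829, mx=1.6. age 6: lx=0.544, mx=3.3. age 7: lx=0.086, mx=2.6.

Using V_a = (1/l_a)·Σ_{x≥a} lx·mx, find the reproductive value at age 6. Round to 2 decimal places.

lx·mx for x ≥ 6: 1.7952, 0.2236 → sum = 2.0188
V_6 = 2.0188 / l_6 = 2.0188 / 0.544 = 3.711029… → 3.71

3.71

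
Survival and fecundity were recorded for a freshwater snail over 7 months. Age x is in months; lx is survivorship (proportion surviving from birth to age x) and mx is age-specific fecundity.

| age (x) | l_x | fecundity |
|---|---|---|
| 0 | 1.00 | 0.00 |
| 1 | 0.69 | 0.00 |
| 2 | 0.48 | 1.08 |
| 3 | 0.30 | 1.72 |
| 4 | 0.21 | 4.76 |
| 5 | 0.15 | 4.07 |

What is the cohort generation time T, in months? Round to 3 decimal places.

3.644

lx·mx: 0, 0, 0.5184, 0.516, 0.9996, 0.6105 → R0 = 2.6445
x·lx·mx: 0, 0, 1.0368, 1.548, 3.9984, 3.0525 → Σ = 9.6357
T = 9.6357 / 2.6445 = 3.643676… → 3.644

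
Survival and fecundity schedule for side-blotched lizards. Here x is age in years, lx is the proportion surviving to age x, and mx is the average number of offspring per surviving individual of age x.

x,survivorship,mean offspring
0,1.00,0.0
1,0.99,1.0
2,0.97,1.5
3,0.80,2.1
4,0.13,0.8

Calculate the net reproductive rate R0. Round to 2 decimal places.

lx·mx by age: 0, 0.99, 1.455, 1.68, 0.104
R0 = Σ lx·mx = 4.229 → 4.23

4.23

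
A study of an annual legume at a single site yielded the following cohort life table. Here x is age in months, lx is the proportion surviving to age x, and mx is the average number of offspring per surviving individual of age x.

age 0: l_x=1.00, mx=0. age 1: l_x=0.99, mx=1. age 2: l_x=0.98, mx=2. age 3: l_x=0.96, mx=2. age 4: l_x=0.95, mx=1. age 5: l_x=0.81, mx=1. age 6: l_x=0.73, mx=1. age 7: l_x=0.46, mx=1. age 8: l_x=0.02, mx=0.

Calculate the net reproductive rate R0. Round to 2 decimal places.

7.82

lx·mx by age: 0, 0.99, 1.96, 1.92, 0.95, 0.81, 0.73, 0.46, 0
R0 = Σ lx·mx = 7.82 → 7.82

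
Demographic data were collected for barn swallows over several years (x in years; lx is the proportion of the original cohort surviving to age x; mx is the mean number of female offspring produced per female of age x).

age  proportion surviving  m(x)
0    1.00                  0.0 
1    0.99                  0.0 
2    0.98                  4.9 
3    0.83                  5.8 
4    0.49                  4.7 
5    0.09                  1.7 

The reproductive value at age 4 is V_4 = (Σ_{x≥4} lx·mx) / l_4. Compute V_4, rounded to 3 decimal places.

5.012

lx·mx for x ≥ 4: 2.303, 0.153 → sum = 2.456
V_4 = 2.456 / l_4 = 2.456 / 0.49 = 5.012245… → 5.012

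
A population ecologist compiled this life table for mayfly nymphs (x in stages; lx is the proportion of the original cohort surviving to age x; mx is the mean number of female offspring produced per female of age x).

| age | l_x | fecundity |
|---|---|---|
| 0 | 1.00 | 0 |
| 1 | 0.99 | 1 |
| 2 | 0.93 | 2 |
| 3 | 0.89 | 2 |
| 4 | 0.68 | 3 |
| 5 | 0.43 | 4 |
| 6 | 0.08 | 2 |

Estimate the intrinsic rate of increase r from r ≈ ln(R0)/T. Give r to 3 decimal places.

R0 = Σ lx·mx = 0 + 0.99 + 1.86 + 1.78 + 2.04 + 1.72 + 0.16 = 8.55
Σ x·lx·mx = 27.77; T = 27.77/8.55 = 3.24795…
r ≈ ln(R0)/T = ln(8.55)/3.24795… = 0.6607… → 0.661

0.661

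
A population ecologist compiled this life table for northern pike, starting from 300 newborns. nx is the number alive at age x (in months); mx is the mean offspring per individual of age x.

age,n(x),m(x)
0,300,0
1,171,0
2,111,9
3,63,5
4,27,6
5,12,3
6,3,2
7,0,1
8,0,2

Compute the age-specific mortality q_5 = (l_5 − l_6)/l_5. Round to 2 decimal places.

lx = nx/n0 = nx/300: 1, 0.57, 0.37, 0.21, 0.09, 0.04, 0.01, 0, 0
q_5 = (l_5 − l_6) / l_5 = (0.04 − 0.01) / 0.04
     = 0.03 / 0.04 = 0.75 → 0.75

0.75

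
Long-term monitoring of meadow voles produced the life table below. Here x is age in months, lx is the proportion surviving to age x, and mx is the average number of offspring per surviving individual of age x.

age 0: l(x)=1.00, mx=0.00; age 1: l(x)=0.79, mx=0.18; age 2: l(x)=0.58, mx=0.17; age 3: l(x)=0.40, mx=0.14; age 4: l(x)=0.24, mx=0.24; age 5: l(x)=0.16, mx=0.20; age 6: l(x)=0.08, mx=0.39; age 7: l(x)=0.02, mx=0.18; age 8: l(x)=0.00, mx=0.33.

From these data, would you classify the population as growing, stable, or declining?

declining

R0 = Σ lx·mx = 0 + 0.1422 + 0.0986 + 0.056 + 0.0576 + 0.032 + 0.0312 + 0.0036 + 0 = 0.4212
R0 < 1, so the population is declining.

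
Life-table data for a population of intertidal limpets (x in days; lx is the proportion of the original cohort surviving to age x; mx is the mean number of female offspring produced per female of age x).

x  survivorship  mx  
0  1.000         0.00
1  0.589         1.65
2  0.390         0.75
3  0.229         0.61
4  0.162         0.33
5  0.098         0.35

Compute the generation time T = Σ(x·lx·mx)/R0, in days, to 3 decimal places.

lx·mx: 0, 0.97185, 0.2925, 0.13969, 0.05346, 0.0343 → R0 = 1.4918
x·lx·mx: 0, 0.97185, 0.585, 0.41907, 0.21384, 0.1715 → Σ = 2.36126
T = 2.36126 / 1.4918 = 1.582826… → 1.583

1.583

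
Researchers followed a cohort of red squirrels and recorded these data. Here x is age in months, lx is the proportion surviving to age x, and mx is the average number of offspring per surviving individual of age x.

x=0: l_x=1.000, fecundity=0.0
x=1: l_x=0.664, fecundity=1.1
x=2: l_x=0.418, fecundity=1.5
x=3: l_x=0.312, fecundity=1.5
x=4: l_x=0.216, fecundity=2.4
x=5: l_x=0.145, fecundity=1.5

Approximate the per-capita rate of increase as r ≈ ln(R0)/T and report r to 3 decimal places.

0.368

R0 = Σ lx·mx = 0 + 0.7304 + 0.627 + 0.468 + 0.5184 + 0.2175 = 2.5613
Σ x·lx·mx = 6.5495; T = 6.5495/2.5613 = 2.5571…
r ≈ ln(R0)/T = ln(2.5613)/2.5571… = 0.36781… → 0.368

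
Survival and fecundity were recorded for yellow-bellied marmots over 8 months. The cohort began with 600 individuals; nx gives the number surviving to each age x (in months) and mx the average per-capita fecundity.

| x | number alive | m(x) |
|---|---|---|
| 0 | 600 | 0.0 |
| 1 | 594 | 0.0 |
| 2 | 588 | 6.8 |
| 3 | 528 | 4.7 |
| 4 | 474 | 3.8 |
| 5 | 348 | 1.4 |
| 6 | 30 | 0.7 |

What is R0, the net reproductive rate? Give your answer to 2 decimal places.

14.65

lx = nx/n0 = nx/600: 1, 0.99, 0.98, 0.88, 0.79, 0.58, 0.05
lx·mx by age: 0, 0, 6.664, 4.136, 3.002, 0.812, 0.035
R0 = Σ lx·mx = 14.649 → 14.65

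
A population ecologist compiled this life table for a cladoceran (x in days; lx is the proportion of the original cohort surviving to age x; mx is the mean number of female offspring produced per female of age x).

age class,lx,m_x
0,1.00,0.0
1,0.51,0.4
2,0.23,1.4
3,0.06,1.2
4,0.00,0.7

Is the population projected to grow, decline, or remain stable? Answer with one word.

R0 = Σ lx·mx = 0 + 0.204 + 0.322 + 0.072 + 0 = 0.598
R0 < 1, so the population is declining.

declining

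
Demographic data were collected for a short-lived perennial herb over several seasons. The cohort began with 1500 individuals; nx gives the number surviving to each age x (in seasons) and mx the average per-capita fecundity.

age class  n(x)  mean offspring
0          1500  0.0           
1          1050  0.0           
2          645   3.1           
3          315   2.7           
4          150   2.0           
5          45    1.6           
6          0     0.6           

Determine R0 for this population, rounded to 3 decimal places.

2.148

lx = nx/n0 = nx/1500: 1, 0.7, 0.43, 0.21, 0.1, 0.03, 0
lx·mx by age: 0, 0, 1.333, 0.567, 0.2, 0.048, 0
R0 = Σ lx·mx = 2.148 → 2.148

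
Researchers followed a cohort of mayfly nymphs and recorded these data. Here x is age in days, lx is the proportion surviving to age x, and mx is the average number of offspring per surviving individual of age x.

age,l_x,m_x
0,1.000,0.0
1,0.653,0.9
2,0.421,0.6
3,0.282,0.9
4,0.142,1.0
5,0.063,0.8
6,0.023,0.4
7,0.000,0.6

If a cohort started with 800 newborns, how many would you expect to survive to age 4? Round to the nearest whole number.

Expected survivors = N0 · l_4 = 800 × 0.142 = 113.6 → 114

114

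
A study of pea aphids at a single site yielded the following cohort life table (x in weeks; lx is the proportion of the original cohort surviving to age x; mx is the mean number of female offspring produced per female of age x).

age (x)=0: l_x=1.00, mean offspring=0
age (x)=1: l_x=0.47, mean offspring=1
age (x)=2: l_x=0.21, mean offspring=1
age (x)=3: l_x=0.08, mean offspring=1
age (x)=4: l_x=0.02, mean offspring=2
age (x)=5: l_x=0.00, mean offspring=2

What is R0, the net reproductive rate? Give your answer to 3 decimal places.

0.800

lx·mx by age: 0, 0.47, 0.21, 0.08, 0.04, 0
R0 = Σ lx·mx = 0.8 → 0.800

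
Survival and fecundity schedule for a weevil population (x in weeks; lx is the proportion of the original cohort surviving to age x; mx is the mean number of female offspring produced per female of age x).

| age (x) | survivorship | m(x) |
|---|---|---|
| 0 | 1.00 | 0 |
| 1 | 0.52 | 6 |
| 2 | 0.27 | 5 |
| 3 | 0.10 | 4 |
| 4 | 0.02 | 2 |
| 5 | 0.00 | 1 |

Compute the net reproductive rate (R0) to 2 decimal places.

lx·mx by age: 0, 3.12, 1.35, 0.4, 0.04, 0
R0 = Σ lx·mx = 4.91 → 4.91

4.91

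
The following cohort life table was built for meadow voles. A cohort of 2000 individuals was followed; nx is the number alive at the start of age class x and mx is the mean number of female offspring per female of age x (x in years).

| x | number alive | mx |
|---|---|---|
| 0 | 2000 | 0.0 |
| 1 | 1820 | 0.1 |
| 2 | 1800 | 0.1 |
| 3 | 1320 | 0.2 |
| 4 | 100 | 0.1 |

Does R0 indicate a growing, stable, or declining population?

lx = nx/n0 = nx/2000: 1, 0.91, 0.9, 0.66, 0.05
R0 = Σ lx·mx = 0 + 0.091 + 0.09 + 0.132 + 0.005 = 0.318
R0 < 1, so the population is declining.

declining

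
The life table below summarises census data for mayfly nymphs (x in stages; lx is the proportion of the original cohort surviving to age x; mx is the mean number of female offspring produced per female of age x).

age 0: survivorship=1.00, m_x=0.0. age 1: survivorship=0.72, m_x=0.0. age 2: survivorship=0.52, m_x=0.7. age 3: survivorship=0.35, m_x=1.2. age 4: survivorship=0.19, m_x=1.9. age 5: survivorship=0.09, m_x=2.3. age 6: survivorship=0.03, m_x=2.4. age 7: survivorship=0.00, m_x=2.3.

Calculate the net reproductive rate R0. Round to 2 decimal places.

lx·mx by age: 0, 0, 0.364, 0.42, 0.361, 0.207, 0.072, 0
R0 = Σ lx·mx = 1.424 → 1.42

1.42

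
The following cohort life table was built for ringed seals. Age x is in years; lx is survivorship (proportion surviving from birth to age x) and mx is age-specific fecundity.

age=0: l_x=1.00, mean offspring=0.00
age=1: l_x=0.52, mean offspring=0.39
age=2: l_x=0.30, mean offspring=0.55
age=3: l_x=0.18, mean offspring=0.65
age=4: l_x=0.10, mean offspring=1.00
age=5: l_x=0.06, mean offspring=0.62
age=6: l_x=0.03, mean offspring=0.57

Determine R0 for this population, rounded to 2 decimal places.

lx·mx by age: 0, 0.2028, 0.165, 0.117, 0.1, 0.0372, 0.0171
R0 = Σ lx·mx = 0.6391 → 0.64

0.64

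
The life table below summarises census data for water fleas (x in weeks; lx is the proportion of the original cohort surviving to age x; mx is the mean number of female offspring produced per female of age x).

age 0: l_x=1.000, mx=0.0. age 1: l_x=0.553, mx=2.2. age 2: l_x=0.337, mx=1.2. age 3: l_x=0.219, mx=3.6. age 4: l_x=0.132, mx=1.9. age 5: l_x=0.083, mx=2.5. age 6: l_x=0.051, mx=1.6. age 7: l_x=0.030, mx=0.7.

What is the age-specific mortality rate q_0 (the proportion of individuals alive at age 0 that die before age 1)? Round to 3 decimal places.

q_0 = (l_0 − l_1) / l_0 = (1 − 0.553) / 1
     = 0.447 / 1 = 0.447 → 0.447

0.447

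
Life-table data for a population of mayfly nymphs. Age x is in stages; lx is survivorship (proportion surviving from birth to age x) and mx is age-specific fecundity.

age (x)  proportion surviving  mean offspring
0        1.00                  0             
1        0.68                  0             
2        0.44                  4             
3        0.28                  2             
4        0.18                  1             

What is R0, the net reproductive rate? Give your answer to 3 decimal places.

lx·mx by age: 0, 0, 1.76, 0.56, 0.18
R0 = Σ lx·mx = 2.5 → 2.500

2.500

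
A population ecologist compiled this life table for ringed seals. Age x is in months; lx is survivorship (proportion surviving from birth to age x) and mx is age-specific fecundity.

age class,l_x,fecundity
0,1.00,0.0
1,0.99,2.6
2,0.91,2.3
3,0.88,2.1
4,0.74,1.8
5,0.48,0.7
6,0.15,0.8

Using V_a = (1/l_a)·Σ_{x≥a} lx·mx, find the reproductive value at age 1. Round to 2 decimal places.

8.39

lx·mx for x ≥ 1: 2.574, 2.093, 1.848, 1.332, 0.336, 0.12 → sum = 8.303
V_1 = 8.303 / l_1 = 8.303 / 0.99 = 8.386869… → 8.39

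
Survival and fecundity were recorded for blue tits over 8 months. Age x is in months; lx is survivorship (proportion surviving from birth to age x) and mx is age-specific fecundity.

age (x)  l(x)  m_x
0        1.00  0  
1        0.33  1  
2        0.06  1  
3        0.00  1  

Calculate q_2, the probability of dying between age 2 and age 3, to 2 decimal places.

q_2 = (l_2 − l_3) / l_2 = (0.06 − 0) / 0.06
     = 0.06 / 0.06 = 1 → 1.00

1.00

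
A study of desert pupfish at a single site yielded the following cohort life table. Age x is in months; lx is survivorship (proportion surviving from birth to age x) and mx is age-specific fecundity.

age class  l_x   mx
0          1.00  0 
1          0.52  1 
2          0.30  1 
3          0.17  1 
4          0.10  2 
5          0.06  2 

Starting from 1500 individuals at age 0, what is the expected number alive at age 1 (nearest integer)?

Expected survivors = N0 · l_1 = 1500 × 0.52 = 780 → 780

780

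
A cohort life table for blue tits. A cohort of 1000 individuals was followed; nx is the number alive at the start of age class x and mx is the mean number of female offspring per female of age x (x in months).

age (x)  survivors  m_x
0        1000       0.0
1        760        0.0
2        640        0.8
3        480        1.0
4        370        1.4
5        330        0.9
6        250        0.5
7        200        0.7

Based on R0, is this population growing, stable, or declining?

lx = nx/n0 = nx/1000: 1, 0.76, 0.64, 0.48, 0.37, 0.33, 0.25, 0.2
R0 = Σ lx·mx = 0 + 0 + 0.512 + 0.48 + 0.518 + 0.297 + 0.125 + 0.14 = 2.072
R0 > 1, so the population is growing.

growing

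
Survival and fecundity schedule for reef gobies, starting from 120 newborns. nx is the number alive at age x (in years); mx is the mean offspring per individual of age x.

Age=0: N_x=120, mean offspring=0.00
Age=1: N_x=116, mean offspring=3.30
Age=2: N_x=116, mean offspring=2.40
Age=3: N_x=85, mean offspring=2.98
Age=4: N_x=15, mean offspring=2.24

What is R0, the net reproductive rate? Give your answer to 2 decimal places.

lx = nx/n0 = nx/120: 1, 0.96667…, 0.96667…, 0.70833…, 0.125
lx·mx by age: 0, 3.19…, 2.32…, 2.110833…, 0.28
R0 = Σ lx·mx = 7.900833… → 7.90

7.90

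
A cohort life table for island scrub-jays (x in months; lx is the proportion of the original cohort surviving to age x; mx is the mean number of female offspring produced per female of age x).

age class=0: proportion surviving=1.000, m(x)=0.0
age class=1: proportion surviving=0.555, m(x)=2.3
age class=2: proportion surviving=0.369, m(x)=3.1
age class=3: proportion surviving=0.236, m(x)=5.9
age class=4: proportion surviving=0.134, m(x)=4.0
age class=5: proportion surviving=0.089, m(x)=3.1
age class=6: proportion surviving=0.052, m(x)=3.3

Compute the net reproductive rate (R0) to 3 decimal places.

lx·mx by age: 0, 1.2765, 1.1439, 1.3924, 0.536, 0.2759, 0.1716
R0 = Σ lx·mx = 4.7963 → 4.796

4.796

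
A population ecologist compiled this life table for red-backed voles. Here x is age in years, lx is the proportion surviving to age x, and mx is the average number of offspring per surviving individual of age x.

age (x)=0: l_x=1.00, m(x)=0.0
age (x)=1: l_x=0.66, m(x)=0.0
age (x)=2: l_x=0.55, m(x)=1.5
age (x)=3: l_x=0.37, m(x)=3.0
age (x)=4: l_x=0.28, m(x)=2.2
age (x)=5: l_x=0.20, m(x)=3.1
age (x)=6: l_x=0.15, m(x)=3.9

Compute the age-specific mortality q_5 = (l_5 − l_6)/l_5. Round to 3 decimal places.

q_5 = (l_5 − l_6) / l_5 = (0.2 − 0.15) / 0.2
     = 0.05 / 0.2 = 0.25 → 0.250

0.250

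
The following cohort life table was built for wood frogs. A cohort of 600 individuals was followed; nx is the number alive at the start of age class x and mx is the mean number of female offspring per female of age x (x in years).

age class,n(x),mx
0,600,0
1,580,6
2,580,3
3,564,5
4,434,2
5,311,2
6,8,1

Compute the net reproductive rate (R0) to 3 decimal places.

lx = nx/n0 = nx/600: 1, 0.96667…, 0.96667…, 0.94, 0.72333…, 0.51833…, 0.01333…
lx·mx by age: 0, 5.8…, 2.9…, 4.7, 1.446667…, 1.036667…, 0.013333…
R0 = Σ lx·mx = 15.896667… → 15.897

15.897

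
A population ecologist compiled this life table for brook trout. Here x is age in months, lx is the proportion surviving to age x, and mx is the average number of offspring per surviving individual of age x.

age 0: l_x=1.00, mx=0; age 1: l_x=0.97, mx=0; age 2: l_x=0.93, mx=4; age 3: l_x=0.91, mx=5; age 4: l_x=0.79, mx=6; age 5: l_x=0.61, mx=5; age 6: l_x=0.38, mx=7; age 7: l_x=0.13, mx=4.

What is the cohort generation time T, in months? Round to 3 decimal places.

3.893

lx·mx: 0, 0, 3.72, 4.55, 4.74, 3.05, 2.66, 0.52 → R0 = 19.24
x·lx·mx: 0, 0, 7.44, 13.65, 18.96, 15.25, 15.96, 3.64 → Σ = 74.9
T = 74.9 / 19.24 = 3.892931… → 3.893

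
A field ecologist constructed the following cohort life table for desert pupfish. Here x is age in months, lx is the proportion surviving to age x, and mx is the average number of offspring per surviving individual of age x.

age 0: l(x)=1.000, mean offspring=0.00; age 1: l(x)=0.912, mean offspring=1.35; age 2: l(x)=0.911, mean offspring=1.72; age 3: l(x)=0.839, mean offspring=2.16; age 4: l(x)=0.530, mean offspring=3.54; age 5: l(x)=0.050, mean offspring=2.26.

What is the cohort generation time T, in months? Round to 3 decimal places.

2.708

lx·mx: 0, 1.2312, 1.56692, 1.81224, 1.8762, 0.113 → R0 = 6.59956
x·lx·mx: 0, 1.2312, 3.13384, 5.43672, 7.5048, 0.565 → Σ = 17.87156
T = 17.87156 / 6.59956 = 2.707993… → 2.708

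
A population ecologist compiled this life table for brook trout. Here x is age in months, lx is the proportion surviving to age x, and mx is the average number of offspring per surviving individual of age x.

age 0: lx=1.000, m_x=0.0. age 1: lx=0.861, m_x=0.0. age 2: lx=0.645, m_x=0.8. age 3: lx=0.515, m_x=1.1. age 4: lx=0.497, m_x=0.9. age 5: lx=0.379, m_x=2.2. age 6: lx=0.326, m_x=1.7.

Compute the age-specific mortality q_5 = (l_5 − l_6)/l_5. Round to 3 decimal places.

q_5 = (l_5 − l_6) / l_5 = (0.379 − 0.326) / 0.379
     = 0.053 / 0.379 = 0.139842… → 0.140

0.140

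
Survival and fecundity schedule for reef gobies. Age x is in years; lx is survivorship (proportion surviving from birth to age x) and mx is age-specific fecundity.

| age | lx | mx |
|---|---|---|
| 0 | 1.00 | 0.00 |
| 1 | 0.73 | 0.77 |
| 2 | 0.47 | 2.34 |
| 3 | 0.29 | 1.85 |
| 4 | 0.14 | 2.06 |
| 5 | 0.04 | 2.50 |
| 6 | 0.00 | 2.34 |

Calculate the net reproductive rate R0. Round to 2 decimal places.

2.59

lx·mx by age: 0, 0.5621, 1.0998, 0.5365, 0.2884, 0.1, 0
R0 = Σ lx·mx = 2.5868 → 2.59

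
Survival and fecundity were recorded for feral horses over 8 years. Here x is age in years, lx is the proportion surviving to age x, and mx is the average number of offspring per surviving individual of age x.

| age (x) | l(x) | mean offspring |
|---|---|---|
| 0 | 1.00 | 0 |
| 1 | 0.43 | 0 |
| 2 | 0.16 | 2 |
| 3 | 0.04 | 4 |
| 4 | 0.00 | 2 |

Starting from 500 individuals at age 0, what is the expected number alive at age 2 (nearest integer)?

Expected survivors = N0 · l_2 = 500 × 0.16 = 80 → 80

80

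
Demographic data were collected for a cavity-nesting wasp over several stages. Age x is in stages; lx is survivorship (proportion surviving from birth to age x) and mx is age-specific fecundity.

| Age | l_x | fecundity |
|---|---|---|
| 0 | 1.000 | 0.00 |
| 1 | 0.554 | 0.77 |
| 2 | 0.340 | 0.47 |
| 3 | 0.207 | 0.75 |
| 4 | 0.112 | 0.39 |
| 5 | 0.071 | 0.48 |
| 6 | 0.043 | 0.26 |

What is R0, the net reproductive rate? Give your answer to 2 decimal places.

lx·mx by age: 0, 0.42658, 0.1598, 0.15525, 0.04368, 0.03408, 0.01118
R0 = Σ lx·mx = 0.83057 → 0.83

0.83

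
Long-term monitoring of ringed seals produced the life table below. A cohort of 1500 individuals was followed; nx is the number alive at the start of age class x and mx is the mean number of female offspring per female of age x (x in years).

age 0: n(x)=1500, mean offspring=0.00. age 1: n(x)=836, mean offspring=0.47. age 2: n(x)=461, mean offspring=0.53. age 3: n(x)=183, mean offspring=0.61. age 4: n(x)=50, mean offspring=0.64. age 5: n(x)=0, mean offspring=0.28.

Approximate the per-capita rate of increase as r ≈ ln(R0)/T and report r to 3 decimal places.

lx = nx/n0 = nx/1500: 1, 0.55733…, 0.30733…, 0.122, 0.03333…, 0
R0 = Σ lx·mx = 0 + 0.26195… + 0.16289… + 0.07442 + 0.02133… + 0 = 0.520587…
Σ x·lx·mx = 0.896313…; T = 0.896313…/0.520587… = 1.72174…
r ≈ ln(R0)/T = ln(0.520587…)/1.72174… = -0.37915… → -0.379

-0.379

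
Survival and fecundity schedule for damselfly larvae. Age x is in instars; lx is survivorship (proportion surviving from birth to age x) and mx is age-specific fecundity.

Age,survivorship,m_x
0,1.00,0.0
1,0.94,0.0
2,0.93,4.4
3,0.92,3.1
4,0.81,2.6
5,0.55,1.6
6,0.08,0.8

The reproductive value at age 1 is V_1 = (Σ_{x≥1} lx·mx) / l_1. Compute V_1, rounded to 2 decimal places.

10.63

lx·mx for x ≥ 1: 0, 4.092, 2.852, 2.106, 0.88, 0.064 → sum = 9.994
V_1 = 9.994 / l_1 = 9.994 / 0.94 = 10.631915… → 10.63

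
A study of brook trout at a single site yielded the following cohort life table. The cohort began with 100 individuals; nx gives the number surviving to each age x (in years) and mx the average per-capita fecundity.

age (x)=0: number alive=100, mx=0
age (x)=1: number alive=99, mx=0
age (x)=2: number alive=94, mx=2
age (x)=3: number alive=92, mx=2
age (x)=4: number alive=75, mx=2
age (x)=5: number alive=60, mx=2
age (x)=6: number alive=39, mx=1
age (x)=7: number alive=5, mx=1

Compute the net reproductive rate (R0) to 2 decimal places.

6.86

lx = nx/n0 = nx/100: 1, 0.99, 0.94, 0.92, 0.75, 0.6, 0.39, 0.05
lx·mx by age: 0, 0, 1.88, 1.84, 1.5, 1.2, 0.39, 0.05
R0 = Σ lx·mx = 6.86 → 6.86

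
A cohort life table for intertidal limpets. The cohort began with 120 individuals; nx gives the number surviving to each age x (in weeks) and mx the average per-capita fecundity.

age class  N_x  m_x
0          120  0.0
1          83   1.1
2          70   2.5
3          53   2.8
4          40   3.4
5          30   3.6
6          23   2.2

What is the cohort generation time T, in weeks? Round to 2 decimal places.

lx = nx/n0 = nx/120: 1, 0.69167…, 0.58333…, 0.44167…, 0.33333…, 0.25, 0.19167…
lx·mx: 0, 0.760833…, 1.458333…, 1.236667…, 1.133333…, 0.9, 0.421667… → R0 = 5.910833…
x·lx·mx: 0, 0.760833…, 2.916667…, 3.71…, 4.533333…, 4.5, 2.53… → Σ = 18.950833…
T = 18.950833… / 5.910833… = 3.206119… → 3.21

3.21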